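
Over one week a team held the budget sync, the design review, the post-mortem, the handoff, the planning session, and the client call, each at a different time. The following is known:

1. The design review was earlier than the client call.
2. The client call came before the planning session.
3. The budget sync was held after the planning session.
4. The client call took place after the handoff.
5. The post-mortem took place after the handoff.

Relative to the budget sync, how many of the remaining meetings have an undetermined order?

1

Forced before the budget sync: the client call, the design review, the handoff, and the planning session.
That leaves the post-mortem with no forced order relative to the budget sync — 1.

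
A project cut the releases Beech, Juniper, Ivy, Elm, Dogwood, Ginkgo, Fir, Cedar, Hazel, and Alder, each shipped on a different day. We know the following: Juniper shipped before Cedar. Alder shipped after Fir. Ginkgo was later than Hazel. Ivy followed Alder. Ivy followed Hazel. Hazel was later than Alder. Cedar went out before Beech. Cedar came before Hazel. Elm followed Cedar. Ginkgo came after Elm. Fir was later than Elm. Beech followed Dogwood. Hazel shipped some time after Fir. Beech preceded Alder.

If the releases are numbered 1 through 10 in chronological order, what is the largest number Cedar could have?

3

Cedar must come before Alder, Beech, Elm, Fir, Ginkgo, Hazel, and Ivy — 7 releases forced after it.
Everything else can be placed before Cedar in some valid order, so Cedar can sit as late as position 10 − 7 = 3.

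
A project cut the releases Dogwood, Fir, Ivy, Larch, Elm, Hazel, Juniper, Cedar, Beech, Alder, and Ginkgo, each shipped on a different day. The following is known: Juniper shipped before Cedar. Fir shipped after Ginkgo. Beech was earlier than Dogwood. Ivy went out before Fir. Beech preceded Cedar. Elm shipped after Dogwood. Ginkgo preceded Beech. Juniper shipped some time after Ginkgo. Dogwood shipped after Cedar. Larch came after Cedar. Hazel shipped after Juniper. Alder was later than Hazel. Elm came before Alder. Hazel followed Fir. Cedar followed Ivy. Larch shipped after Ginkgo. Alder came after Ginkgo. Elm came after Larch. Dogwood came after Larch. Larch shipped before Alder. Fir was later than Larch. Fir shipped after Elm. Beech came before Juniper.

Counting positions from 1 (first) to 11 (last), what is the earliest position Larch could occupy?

Beech, Cedar, Ginkgo, Ivy, and Juniper must all come before Larch — 5 forced predecessors.
Nothing else is forced ahead of Larch, so its earliest slot is position 5 + 1 = 6.

6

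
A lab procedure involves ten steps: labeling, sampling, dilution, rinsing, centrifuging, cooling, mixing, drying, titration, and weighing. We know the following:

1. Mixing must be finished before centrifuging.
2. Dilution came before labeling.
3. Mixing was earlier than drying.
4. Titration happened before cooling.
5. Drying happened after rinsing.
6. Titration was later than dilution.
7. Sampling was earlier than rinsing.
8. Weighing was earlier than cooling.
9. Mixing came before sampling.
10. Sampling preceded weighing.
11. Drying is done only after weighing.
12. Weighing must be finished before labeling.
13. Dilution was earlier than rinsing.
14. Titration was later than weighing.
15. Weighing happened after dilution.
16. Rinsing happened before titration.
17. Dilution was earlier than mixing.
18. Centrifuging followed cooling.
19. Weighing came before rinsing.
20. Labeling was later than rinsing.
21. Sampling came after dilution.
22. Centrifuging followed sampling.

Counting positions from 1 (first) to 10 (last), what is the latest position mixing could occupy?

Mixing must come before centrifuging, cooling, drying, labeling, rinsing, sampling, titration, and weighing — 8 steps forced after it.
Everything else can be placed before mixing in some valid order, so mixing can sit as late as position 10 − 8 = 2.

2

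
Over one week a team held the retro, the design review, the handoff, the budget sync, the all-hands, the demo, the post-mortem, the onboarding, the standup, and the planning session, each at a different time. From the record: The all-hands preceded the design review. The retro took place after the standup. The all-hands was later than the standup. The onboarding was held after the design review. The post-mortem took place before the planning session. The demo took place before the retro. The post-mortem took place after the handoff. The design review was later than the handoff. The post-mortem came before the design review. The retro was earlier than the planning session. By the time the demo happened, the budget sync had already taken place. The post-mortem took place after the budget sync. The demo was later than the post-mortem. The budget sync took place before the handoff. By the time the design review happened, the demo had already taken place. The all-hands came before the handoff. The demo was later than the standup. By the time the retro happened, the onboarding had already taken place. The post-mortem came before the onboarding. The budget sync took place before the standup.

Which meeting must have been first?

The budget sync has a chain of constraints placing it before every other meeting, so the budget sync must be first.

the budget sync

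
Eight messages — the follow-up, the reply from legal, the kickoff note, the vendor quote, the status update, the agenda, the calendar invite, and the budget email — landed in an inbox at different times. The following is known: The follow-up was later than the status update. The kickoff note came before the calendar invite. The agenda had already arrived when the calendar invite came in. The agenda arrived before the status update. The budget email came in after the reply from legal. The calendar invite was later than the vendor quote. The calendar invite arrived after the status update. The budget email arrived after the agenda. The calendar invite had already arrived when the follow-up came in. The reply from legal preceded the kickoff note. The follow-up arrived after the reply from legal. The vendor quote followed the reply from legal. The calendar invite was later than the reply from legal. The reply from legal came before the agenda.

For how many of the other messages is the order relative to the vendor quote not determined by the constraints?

4

Forced before the vendor quote: the reply from legal; forced after the vendor quote: the calendar invite and the follow-up.
That leaves the agenda, the budget email, the kickoff note, and the status update with no forced order relative to the vendor quote — 4.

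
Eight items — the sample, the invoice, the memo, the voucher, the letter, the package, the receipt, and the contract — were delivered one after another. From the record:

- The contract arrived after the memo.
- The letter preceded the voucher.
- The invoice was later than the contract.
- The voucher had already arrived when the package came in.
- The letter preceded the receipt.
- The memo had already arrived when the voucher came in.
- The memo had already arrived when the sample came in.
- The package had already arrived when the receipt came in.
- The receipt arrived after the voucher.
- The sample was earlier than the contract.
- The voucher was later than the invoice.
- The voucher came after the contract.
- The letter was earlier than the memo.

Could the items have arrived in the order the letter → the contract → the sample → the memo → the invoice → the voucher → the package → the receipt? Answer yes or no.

no

The constraints require the memo before the contract, but in the proposed sequence the contract appears ahead of the memo. That one violation is enough.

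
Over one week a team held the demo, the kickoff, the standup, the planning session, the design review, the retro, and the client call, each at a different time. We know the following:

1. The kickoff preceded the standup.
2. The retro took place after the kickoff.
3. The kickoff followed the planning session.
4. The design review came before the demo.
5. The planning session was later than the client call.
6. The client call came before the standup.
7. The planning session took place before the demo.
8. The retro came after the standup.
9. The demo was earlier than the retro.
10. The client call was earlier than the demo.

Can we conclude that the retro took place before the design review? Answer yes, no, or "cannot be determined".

Tracing the constraints gives the design review → the demo → the retro, so the design review must come before the retro.
That means the retro cannot be before the design review.

no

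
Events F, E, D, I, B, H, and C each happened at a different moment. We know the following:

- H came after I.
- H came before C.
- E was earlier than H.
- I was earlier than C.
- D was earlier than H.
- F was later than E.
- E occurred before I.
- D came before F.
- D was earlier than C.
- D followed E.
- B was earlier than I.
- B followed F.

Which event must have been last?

C

Every other event has a chain of constraints placing it before C, so C is last.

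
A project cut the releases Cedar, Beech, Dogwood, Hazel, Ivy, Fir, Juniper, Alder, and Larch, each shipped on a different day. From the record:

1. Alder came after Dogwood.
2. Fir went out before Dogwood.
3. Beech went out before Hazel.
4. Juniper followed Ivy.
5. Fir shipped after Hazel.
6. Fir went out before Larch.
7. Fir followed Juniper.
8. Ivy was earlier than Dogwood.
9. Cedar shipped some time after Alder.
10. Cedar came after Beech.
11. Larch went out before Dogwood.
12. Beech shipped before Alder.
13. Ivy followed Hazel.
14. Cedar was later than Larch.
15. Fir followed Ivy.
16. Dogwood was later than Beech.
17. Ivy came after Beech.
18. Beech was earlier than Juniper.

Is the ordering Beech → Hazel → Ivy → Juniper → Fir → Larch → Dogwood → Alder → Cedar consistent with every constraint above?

Check each stated constraint against the proposed order — e.g. Beech is ahead of Alder; Beech is ahead of Cedar. Every pair is in the required order; nothing is violated.

yes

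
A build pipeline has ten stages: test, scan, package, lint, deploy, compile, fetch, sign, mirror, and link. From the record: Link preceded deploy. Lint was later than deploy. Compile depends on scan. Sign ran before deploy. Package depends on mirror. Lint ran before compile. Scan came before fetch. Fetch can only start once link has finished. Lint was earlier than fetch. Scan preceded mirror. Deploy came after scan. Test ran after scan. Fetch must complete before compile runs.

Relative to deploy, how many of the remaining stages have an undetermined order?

Forced before deploy: link, scan, and sign; forced after deploy: compile, fetch, and lint.
That leaves mirror, package, and test with no forced order relative to deploy — 3.

3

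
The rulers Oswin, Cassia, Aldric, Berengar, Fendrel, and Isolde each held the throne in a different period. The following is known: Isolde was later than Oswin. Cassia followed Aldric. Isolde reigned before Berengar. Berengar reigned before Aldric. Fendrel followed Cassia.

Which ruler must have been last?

Every other ruler has a chain of constraints placing them before Fendrel, so Fendrel is last.

Fendrel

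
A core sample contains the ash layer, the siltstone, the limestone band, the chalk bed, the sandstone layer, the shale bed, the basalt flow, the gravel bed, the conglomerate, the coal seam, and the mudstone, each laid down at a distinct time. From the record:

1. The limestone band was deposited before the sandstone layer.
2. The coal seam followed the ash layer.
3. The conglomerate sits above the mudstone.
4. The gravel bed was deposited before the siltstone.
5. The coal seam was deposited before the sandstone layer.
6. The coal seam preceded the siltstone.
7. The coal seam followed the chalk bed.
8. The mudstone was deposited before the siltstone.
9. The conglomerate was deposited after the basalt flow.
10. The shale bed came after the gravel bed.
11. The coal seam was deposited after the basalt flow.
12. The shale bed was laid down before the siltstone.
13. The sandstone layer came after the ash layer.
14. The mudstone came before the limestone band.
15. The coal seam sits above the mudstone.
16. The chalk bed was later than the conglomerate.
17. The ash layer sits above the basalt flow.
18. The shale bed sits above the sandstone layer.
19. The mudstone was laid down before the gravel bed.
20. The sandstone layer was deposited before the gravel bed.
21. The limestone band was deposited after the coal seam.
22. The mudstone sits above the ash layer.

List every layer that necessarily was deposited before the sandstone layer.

the ash layer, the basalt flow, the chalk bed, the coal seam, the conglomerate, the limestone band, the mudstone

Directly stated before the sandstone layer: the ash layer, the coal seam, and the limestone band.
The basalt flow reaches the sandstone layer via the basalt flow → the coal seam → the sandstone layer.
The chalk bed reaches the sandstone layer via the chalk bed → the coal seam → the sandstone layer.
The conglomerate reaches the sandstone layer via the conglomerate → the chalk bed → the coal seam → the sandstone layer.
Likewise the mudstone reaches the sandstone layer by chaining the stated constraints.
No chain forces the siltstone (or any of the others) ahead of the sandstone layer.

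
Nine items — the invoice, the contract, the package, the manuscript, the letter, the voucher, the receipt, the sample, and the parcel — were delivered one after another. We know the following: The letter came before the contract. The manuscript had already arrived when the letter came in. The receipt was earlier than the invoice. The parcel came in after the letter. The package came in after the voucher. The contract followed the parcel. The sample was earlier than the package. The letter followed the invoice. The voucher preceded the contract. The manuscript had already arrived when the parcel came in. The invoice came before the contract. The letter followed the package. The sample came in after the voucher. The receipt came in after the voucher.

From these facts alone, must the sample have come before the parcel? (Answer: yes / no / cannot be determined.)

yes

Chain the constraints: the sample → the package → the letter → the parcel. Each link is directly stated, so the sample comes before the parcel.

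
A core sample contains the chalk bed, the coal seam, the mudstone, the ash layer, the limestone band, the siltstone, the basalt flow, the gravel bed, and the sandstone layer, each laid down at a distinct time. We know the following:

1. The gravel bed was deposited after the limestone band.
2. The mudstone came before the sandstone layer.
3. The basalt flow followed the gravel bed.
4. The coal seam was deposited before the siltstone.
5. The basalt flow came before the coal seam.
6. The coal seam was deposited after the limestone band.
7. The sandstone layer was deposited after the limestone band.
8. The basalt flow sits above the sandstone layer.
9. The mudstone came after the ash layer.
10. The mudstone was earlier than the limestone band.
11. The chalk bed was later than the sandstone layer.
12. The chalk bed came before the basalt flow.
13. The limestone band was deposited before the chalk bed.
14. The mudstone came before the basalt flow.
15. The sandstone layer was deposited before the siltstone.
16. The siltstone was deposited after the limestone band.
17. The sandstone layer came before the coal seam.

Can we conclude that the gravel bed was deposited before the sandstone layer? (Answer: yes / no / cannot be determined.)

cannot be determined

No chain of stated constraints runs from the gravel bed to the sandstone layer, and none runs from the sandstone layer to the gravel bed either.
So the relative order of the gravel bed and the sandstone layer is not fixed by the given facts.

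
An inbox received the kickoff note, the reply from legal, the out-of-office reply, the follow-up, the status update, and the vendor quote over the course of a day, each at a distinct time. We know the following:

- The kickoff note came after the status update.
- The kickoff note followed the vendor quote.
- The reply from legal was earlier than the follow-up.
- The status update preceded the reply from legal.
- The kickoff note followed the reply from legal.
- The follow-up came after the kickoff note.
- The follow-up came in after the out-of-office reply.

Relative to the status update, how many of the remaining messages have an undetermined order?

Forced after the status update: the follow-up, the kickoff note, and the reply from legal.
That leaves the out-of-office reply and the vendor quote with no forced order relative to the status update — 2.

2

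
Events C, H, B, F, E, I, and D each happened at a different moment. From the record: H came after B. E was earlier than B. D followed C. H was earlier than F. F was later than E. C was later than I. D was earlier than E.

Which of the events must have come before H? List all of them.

Directly stated before H: B.
C reaches H via C → D → E → B → H.
D reaches H via D → E → B → H.
E reaches H via E → B → H.
Likewise I reaches H by chaining the stated constraints.
No chain forces F ahead of H.

B, C, D, E, I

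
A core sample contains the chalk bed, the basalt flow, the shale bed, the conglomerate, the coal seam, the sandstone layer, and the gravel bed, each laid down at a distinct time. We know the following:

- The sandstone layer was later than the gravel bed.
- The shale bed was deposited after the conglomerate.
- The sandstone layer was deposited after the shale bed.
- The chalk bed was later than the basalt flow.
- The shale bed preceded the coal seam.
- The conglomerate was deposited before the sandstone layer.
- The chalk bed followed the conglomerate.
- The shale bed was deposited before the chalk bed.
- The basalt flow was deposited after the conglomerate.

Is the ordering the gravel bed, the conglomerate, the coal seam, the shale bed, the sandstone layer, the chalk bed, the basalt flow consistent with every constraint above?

The constraints require the basalt flow before the chalk bed, but in the proposed sequence the chalk bed appears ahead of the basalt flow. That one violation is enough.

no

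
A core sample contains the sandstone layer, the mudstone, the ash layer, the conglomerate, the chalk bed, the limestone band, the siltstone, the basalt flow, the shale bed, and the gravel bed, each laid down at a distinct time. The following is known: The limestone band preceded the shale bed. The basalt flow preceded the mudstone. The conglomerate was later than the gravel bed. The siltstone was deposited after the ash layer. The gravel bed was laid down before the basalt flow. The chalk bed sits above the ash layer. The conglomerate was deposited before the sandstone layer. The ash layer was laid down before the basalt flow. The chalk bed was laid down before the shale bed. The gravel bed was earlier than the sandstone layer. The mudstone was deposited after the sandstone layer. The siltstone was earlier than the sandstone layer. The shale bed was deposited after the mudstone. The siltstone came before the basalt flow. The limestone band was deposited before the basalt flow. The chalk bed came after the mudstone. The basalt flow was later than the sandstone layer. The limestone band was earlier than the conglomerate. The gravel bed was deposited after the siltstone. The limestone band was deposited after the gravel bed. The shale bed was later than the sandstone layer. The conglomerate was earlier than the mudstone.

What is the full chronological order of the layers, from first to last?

The constraints fix every adjacent pair, so only one ordering works:
the ash layer → the siltstone → the gravel bed → the limestone band → the conglomerate → the sandstone layer → the basalt flow → the mudstone → the chalk bed → the shale bed.

the ash layer, the siltstone, the gravel bed, the limestone band, the conglomerate, the sandstone layer, the basalt flow, the mudstone, the chalk bed, the shale bed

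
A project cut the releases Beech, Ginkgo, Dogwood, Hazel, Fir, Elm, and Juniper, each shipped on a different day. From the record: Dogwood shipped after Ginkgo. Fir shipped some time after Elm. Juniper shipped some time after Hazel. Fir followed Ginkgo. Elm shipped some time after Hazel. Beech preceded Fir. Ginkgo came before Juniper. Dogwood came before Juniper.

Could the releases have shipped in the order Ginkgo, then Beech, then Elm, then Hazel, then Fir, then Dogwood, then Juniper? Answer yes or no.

The constraints require Hazel before Elm, but in the proposed sequence Elm appears ahead of Hazel. That one violation is enough.

no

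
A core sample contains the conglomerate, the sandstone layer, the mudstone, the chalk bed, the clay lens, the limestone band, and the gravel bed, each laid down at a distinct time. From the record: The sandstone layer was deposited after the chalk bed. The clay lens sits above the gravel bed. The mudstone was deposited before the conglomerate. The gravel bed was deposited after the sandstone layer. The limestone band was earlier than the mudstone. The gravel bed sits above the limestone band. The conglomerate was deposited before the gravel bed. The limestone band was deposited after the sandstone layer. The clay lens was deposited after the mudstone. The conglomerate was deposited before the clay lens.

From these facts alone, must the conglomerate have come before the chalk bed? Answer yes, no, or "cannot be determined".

no

Tracing the constraints gives the chalk bed → the sandstone layer → the limestone band → the mudstone → the conglomerate, so the chalk bed must come before the conglomerate.
That means the conglomerate cannot be before the chalk bed.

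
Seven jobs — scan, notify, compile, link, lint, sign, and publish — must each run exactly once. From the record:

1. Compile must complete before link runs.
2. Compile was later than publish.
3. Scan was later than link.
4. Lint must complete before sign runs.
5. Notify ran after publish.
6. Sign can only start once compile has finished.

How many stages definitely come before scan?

3

Directly stated before scan: link.
Compile reaches scan via compile → link → scan.
Publish reaches scan via publish → compile → link → scan.
That's compile, link, and publish — 3 in all.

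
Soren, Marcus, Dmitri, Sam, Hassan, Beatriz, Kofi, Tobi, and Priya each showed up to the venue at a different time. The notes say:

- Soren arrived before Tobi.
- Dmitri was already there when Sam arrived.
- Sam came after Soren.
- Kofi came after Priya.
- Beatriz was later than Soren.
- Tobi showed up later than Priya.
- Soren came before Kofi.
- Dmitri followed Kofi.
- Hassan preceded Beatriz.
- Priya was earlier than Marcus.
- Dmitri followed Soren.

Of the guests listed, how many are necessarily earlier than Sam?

4

Directly stated before Sam: Dmitri and Soren.
Kofi reaches Sam via Kofi → Dmitri → Sam.
Priya reaches Sam via Priya → Kofi → Dmitri → Sam.
No chain forces Marcus (or any of the others) ahead of Sam.
That's Dmitri, Kofi, Priya, and Soren — 4 in all.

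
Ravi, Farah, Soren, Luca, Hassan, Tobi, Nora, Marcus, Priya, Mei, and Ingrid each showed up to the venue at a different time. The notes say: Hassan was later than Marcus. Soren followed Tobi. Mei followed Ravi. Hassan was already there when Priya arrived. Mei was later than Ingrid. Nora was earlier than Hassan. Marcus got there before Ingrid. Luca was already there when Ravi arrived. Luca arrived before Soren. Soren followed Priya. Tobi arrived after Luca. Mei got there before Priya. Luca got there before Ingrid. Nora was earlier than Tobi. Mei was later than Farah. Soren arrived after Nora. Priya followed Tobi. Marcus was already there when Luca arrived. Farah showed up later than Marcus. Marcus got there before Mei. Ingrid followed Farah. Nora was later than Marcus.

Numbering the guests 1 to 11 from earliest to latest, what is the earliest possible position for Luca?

2

Marcus must come before Luca — 1 forced predecessor.
Nothing else is forced ahead of Luca, so their earliest slot is position 1 + 1 = 2.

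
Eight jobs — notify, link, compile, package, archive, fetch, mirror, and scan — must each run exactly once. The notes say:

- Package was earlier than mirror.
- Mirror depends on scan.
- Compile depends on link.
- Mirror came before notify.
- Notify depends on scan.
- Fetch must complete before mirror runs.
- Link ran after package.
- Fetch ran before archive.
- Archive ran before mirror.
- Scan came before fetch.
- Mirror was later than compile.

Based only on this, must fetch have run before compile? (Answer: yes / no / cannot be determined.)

No chain of stated constraints runs from fetch to compile, and none runs from compile to fetch either.
So the relative order of fetch and compile is not fixed by the given facts.

cannot be determined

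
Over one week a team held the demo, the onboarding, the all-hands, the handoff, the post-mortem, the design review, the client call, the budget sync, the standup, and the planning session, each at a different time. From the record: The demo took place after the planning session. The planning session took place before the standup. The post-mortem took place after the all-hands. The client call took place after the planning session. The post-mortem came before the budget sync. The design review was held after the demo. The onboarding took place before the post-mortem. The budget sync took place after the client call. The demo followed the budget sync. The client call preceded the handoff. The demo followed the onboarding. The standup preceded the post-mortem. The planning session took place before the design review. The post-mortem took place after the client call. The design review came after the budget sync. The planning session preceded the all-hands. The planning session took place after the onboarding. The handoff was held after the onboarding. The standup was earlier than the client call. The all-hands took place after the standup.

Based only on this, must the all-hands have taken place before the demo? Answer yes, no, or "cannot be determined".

yes

Chain the constraints: the all-hands → the post-mortem → the budget sync → the demo. Each link is directly stated, so the all-hands comes before the demo.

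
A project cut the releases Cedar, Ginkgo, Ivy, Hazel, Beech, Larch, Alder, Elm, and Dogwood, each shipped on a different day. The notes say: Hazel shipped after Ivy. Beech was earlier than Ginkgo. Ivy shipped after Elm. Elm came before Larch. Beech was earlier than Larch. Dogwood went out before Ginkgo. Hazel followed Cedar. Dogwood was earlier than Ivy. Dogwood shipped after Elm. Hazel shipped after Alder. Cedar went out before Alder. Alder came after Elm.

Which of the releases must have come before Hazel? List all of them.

Alder, Cedar, Dogwood, Elm, Ivy

Directly stated before Hazel: Alder, Cedar, and Ivy.
Dogwood reaches Hazel via Dogwood → Ivy → Hazel.
Elm reaches Hazel via Elm → Alder → Hazel.
No chain forces Larch (or any of the others) ahead of Hazel.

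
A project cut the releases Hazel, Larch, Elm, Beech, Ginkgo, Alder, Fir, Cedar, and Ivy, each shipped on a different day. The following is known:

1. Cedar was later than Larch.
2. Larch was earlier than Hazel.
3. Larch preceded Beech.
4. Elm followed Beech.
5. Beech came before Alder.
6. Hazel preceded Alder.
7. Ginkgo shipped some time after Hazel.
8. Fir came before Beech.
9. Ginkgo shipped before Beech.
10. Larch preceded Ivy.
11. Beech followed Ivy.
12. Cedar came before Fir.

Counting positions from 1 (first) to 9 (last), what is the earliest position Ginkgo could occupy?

3

Hazel and Larch must both come before Ginkgo — 2 forced predecessors.
Nothing else is forced ahead of Ginkgo, so its earliest slot is position 2 + 1 = 3.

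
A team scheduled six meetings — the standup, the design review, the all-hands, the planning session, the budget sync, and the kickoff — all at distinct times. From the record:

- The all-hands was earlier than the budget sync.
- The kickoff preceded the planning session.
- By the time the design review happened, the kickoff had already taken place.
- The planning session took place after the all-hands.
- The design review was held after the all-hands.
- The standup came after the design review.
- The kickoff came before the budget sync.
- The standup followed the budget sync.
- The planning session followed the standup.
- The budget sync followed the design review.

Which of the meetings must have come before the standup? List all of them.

the all-hands, the budget sync, the design review, the kickoff

Directly stated before the standup: the budget sync and the design review.
The all-hands reaches the standup via the all-hands → the design review → the standup.
The kickoff reaches the standup via the kickoff → the budget sync → the standup.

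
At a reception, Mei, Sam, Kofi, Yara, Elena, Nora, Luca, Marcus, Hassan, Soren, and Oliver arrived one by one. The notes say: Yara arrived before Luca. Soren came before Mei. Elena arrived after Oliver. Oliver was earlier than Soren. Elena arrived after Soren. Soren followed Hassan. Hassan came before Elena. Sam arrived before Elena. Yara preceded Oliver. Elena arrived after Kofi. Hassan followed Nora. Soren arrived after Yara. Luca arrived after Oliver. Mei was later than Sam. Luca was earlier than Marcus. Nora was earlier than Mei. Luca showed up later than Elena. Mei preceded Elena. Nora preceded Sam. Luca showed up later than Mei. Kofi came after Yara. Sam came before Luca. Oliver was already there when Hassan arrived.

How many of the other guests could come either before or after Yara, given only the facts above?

Forced after Yara: Elena, Hassan, Kofi, Luca, Marcus, Mei, Oliver, and Soren.
That leaves Nora and Sam with no forced order relative to Yara — 2.

2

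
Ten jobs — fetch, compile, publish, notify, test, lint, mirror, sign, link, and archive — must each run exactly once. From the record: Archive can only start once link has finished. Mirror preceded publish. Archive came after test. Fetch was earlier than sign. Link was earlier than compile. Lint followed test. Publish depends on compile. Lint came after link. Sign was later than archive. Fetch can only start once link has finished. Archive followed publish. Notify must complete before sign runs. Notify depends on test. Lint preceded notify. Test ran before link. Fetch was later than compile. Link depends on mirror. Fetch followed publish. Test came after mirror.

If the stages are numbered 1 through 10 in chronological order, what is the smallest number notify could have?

Link, lint, mirror, and test must all come before notify — 4 forced predecessors.
Nothing else is forced ahead of notify, so its earliest slot is position 4 + 1 = 5.

5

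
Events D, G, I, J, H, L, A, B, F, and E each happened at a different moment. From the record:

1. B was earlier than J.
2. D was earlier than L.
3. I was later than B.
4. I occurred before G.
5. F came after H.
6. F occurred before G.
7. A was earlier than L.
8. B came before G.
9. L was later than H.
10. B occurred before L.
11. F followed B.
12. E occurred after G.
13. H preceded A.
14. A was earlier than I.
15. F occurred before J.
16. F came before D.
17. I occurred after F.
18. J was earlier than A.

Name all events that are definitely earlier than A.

Directly stated before A: H and J.
B reaches A via B → J → A.
F reaches A via F → J → A.
No chain forces I (or any of the others) ahead of A.

B, F, H, J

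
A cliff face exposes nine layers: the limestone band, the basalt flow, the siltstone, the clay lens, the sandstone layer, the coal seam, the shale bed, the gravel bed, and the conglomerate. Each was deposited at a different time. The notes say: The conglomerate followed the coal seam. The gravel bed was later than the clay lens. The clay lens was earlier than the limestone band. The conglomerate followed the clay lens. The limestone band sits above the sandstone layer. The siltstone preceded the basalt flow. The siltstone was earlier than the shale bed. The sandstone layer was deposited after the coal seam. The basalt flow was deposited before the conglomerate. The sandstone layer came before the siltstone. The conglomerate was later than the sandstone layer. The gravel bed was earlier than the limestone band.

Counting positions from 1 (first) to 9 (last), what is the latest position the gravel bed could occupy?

8

The gravel bed must come before the limestone band — 1 layer forced after it.
Everything else can be placed before the gravel bed in some valid order, so the gravel bed can sit as late as position 9 − 1 = 8.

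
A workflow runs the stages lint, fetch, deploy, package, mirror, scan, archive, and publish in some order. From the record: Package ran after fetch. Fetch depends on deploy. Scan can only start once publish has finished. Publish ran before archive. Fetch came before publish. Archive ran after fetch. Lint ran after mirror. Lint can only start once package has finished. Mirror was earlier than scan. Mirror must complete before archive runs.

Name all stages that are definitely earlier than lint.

deploy, fetch, mirror, package

Directly stated before lint: mirror and package.
Deploy reaches lint via deploy → fetch → package → lint.
Fetch reaches lint via fetch → package → lint.
No chain forces archive (or any of the others) ahead of lint.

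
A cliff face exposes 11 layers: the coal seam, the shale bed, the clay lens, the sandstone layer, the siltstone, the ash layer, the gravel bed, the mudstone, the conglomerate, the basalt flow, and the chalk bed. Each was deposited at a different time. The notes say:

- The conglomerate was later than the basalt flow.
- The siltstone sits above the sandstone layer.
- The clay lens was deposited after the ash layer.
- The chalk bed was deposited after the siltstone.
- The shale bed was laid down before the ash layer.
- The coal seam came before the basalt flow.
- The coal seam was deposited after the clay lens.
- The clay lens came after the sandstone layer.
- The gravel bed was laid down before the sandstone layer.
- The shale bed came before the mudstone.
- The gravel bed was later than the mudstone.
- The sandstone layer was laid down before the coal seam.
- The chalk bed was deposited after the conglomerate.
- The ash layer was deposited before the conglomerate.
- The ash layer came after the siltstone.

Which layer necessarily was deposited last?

the chalk bed

Every other layer has a chain of constraints placing it before the chalk bed, so the chalk bed is last.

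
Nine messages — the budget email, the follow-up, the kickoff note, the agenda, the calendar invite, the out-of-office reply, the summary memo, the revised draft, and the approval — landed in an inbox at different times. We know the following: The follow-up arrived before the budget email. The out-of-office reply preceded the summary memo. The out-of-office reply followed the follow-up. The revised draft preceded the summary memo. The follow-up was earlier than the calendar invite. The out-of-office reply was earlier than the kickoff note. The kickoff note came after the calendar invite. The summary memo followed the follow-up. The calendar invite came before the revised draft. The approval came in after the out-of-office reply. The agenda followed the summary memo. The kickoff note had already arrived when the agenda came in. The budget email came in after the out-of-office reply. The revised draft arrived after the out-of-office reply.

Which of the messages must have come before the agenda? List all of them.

Directly stated before the agenda: the kickoff note and the summary memo.
The calendar invite reaches the agenda via the calendar invite → the kickoff note → the agenda.
The follow-up reaches the agenda via the follow-up → the summary memo → the agenda.
The out-of-office reply reaches the agenda via the out-of-office reply → the summary memo → the agenda.
Likewise the revised draft reaches the agenda by chaining the stated constraints.
No chain forces the approval (or any of the others) ahead of the agenda.

the calendar invite, the follow-up, the kickoff note, the out-of-office reply, the revised draft, the summary memo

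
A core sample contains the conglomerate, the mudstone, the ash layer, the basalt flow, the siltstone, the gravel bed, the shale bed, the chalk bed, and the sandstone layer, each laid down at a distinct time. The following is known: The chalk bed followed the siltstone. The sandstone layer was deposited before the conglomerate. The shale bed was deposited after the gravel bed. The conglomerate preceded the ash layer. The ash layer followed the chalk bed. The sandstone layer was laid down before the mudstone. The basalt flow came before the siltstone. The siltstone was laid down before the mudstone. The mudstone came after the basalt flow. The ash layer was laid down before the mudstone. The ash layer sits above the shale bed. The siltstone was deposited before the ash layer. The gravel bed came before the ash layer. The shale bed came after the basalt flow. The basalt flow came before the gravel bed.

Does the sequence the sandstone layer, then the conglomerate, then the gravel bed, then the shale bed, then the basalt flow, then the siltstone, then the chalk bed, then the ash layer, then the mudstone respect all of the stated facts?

no

The constraints require the basalt flow before the gravel bed, but in the proposed sequence the gravel bed appears ahead of the basalt flow. That one violation is enough.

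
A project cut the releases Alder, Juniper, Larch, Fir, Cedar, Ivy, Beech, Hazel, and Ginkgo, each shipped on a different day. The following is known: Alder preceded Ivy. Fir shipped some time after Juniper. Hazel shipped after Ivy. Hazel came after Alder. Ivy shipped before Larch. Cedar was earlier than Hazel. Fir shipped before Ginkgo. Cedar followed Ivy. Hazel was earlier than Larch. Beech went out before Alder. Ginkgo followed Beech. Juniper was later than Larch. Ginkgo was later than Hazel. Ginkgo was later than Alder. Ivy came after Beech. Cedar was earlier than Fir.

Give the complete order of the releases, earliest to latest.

The constraints fix every adjacent pair, so only one ordering works:
Beech → Alder → Ivy → Cedar → Hazel → Larch → Juniper → Fir → Ginkgo.

Beech, Alder, Ivy, Cedar, Hazel, Larch, Juniper, Fir, Ginkgo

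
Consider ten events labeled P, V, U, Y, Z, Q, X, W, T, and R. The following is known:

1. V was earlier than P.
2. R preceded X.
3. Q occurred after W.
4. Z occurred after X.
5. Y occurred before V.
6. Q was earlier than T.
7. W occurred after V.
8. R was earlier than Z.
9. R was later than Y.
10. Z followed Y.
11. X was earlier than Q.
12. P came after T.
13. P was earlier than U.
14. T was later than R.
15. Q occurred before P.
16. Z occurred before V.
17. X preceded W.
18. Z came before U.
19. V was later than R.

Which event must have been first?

Y has a chain of constraints placing it before every other event, so Y must be first.

Y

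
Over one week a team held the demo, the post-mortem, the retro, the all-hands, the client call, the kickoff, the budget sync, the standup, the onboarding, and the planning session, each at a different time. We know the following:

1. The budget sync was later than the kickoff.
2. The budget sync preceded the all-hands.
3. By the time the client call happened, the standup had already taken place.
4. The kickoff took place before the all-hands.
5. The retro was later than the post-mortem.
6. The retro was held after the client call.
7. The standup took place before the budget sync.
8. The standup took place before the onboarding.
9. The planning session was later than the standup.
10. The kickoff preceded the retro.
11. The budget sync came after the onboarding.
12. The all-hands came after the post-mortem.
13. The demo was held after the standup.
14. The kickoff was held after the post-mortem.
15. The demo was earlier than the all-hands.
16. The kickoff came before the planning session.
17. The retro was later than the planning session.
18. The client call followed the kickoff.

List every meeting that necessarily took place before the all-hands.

the budget sync, the demo, the kickoff, the onboarding, the post-mortem, the standup

Directly stated before the all-hands: the budget sync, the demo, the kickoff, and the post-mortem.
The onboarding reaches the all-hands via the onboarding → the budget sync → the all-hands.
The standup reaches the all-hands via the standup → the budget sync → the all-hands.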